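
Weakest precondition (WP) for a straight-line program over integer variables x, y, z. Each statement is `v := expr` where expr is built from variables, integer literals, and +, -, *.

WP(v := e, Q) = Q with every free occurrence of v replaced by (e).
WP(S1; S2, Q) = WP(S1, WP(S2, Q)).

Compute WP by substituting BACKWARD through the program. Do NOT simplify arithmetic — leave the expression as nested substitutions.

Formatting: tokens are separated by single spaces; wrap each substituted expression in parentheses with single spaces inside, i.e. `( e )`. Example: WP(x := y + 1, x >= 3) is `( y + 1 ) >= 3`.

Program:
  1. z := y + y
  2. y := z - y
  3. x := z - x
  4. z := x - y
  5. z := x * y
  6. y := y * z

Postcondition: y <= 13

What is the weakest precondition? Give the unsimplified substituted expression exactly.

post: y <= 13
stmt 6: y := y * z  -- replace 1 occurrence(s) of y with (y * z)
  => ( y * z ) <= 13
stmt 5: z := x * y  -- replace 1 occurrence(s) of z with (x * y)
  => ( y * ( x * y ) ) <= 13
stmt 4: z := x - y  -- replace 0 occurrence(s) of z with (x - y)
  => ( y * ( x * y ) ) <= 13
stmt 3: x := z - x  -- replace 1 occurrence(s) of x with (z - x)
  => ( y * ( ( z - x ) * y ) ) <= 13
stmt 2: y := z - y  -- replace 2 occurrence(s) of y with (z - y)
  => ( ( z - y ) * ( ( z - x ) * ( z - y ) ) ) <= 13
stmt 1: z := y + y  -- replace 3 occurrence(s) of z with (y + y)
  => ( ( ( y + y ) - y ) * ( ( ( y + y ) - x ) * ( ( y + y ) - y ) ) ) <= 13

Answer: ( ( ( y + y ) - y ) * ( ( ( y + y ) - x ) * ( ( y + y ) - y ) ) ) <= 13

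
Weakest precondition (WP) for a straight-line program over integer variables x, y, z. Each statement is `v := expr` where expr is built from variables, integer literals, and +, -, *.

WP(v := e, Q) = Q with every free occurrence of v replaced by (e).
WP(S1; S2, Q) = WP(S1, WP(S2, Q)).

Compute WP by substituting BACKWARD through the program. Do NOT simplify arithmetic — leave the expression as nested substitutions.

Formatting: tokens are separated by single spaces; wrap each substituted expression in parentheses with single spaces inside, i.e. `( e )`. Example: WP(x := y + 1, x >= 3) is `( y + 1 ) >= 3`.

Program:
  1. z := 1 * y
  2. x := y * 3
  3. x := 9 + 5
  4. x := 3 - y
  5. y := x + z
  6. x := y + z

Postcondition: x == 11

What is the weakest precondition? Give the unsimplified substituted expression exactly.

post: x == 11
stmt 6: x := y + z  -- replace 1 occurrence(s) of x with (y + z)
  => ( y + z ) == 11
stmt 5: y := x + z  -- replace 1 occurrence(s) of y with (x + z)
  => ( ( x + z ) + z ) == 11
stmt 4: x := 3 - y  -- replace 1 occurrence(s) of x with (3 - y)
  => ( ( ( 3 - y ) + z ) + z ) == 11
stmt 3: x := 9 + 5  -- replace 0 occurrence(s) of x with (9 + 5)
  => ( ( ( 3 - y ) + z ) + z ) == 11
stmt 2: x := y * 3  -- replace 0 occurrence(s) of x with (y * 3)
  => ( ( ( 3 - y ) + z ) + z ) == 11
stmt 1: z := 1 * y  -- replace 2 occurrence(s) of z with (1 * y)
  => ( ( ( 3 - y ) + ( 1 * y ) ) + ( 1 * y ) ) == 11

Answer: ( ( ( 3 - y ) + ( 1 * y ) ) + ( 1 * y ) ) == 11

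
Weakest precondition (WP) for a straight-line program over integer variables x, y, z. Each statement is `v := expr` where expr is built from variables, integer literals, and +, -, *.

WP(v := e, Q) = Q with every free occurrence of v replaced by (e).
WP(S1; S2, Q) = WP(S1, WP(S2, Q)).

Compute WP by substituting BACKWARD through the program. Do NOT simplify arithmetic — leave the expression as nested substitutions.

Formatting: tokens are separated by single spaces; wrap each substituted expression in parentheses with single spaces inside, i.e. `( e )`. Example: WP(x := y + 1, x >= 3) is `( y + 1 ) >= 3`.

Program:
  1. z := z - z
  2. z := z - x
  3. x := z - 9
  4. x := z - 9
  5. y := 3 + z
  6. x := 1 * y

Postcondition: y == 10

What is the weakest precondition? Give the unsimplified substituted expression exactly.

post: y == 10
stmt 6: x := 1 * y  -- replace 0 occurrence(s) of x with (1 * y)
  => y == 10
stmt 5: y := 3 + z  -- replace 1 occurrence(s) of y with (3 + z)
  => ( 3 + z ) == 10
stmt 4: x := z - 9  -- replace 0 occurrence(s) of x with (z - 9)
  => ( 3 + z ) == 10
stmt 3: x := z - 9  -- replace 0 occurrence(s) of x with (z - 9)
  => ( 3 + z ) == 10
stmt 2: z := z - x  -- replace 1 occurrence(s) of z with (z - x)
  => ( 3 + ( z - x ) ) == 10
stmt 1: z := z - z  -- replace 1 occurrence(s) of z with (z - z)
  => ( 3 + ( ( z - z ) - x ) ) == 10

Answer: ( 3 + ( ( z - z ) - x ) ) == 10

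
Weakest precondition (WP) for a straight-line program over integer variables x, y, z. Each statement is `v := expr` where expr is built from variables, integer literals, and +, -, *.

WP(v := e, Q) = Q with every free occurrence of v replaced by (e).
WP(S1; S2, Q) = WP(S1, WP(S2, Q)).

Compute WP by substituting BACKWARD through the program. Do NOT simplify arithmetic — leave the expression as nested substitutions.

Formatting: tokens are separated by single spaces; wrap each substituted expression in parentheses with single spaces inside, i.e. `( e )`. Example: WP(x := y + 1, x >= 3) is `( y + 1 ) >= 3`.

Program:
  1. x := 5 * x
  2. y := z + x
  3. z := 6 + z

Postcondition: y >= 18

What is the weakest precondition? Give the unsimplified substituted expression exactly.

post: y >= 18
stmt 3: z := 6 + z  -- replace 0 occurrence(s) of z with (6 + z)
  => y >= 18
stmt 2: y := z + x  -- replace 1 occurrence(s) of y with (z + x)
  => ( z + x ) >= 18
stmt 1: x := 5 * x  -- replace 1 occurrence(s) of x with (5 * x)
  => ( z + ( 5 * x ) ) >= 18

Answer: ( z + ( 5 * x ) ) >= 18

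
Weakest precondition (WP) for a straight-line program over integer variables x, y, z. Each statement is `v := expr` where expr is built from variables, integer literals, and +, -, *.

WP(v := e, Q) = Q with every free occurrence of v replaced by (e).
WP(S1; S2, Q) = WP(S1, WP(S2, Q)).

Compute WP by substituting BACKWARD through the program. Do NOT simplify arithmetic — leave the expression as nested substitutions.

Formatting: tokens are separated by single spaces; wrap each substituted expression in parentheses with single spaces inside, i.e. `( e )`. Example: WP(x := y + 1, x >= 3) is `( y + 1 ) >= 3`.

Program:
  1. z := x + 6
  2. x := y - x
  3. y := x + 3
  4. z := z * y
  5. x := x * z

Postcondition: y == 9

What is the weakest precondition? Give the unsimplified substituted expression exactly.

Answer: ( ( y - x ) + 3 ) == 9

Derivation:
post: y == 9
stmt 5: x := x * z  -- replace 0 occurrence(s) of x with (x * z)
  => y == 9
stmt 4: z := z * y  -- replace 0 occurrence(s) of z with (z * y)
  => y == 9
stmt 3: y := x + 3  -- replace 1 occurrence(s) of y with (x + 3)
  => ( x + 3 ) == 9
stmt 2: x := y - x  -- replace 1 occurrence(s) of x with (y - x)
  => ( ( y - x ) + 3 ) == 9
stmt 1: z := x + 6  -- replace 0 occurrence(s) of z with (x + 6)
  => ( ( y - x ) + 3 ) == 9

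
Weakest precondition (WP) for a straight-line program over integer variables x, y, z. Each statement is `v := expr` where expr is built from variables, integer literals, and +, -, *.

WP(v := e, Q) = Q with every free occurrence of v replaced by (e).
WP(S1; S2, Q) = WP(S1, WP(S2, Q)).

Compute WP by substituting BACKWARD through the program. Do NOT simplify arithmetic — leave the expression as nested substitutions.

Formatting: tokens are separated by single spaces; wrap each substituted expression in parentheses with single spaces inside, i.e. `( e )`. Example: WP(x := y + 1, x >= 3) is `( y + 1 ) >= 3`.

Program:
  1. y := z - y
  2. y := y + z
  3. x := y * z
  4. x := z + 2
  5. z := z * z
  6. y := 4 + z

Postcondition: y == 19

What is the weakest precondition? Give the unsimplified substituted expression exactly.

Answer: ( 4 + ( z * z ) ) == 19

Derivation:
post: y == 19
stmt 6: y := 4 + z  -- replace 1 occurrence(s) of y with (4 + z)
  => ( 4 + z ) == 19
stmt 5: z := z * z  -- replace 1 occurrence(s) of z with (z * z)
  => ( 4 + ( z * z ) ) == 19
stmt 4: x := z + 2  -- replace 0 occurrence(s) of x with (z + 2)
  => ( 4 + ( z * z ) ) == 19
stmt 3: x := y * z  -- replace 0 occurrence(s) of x with (y * z)
  => ( 4 + ( z * z ) ) == 19
stmt 2: y := y + z  -- replace 0 occurrence(s) of y with (y + z)
  => ( 4 + ( z * z ) ) == 19
stmt 1: y := z - y  -- replace 0 occurrence(s) of y with (z - y)
  => ( 4 + ( z * z ) ) == 19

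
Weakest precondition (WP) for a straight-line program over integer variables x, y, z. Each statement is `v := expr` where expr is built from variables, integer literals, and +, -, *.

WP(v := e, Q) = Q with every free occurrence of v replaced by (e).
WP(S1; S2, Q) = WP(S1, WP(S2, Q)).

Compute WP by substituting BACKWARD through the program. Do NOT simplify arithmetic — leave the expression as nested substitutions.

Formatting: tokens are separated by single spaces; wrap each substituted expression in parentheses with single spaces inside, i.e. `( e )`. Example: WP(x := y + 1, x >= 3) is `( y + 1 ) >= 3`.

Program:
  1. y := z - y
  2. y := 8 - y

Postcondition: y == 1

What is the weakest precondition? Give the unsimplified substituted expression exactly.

Answer: ( 8 - ( z - y ) ) == 1

Derivation:
post: y == 1
stmt 2: y := 8 - y  -- replace 1 occurrence(s) of y with (8 - y)
  => ( 8 - y ) == 1
stmt 1: y := z - y  -- replace 1 occurrence(s) of y with (z - y)
  => ( 8 - ( z - y ) ) == 1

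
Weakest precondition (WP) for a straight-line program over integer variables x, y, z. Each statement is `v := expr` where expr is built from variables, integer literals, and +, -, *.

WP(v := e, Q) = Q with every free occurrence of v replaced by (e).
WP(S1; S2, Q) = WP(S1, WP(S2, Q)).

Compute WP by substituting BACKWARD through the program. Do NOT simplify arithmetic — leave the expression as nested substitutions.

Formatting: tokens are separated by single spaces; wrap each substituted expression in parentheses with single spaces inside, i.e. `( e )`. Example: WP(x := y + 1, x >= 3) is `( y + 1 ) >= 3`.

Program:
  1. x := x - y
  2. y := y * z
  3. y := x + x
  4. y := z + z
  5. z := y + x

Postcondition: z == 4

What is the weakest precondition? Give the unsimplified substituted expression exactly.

post: z == 4
stmt 5: z := y + x  -- replace 1 occurrence(s) of z with (y + x)
  => ( y + x ) == 4
stmt 4: y := z + z  -- replace 1 occurrence(s) of y with (z + z)
  => ( ( z + z ) + x ) == 4
stmt 3: y := x + x  -- replace 0 occurrence(s) of y with (x + x)
  => ( ( z + z ) + x ) == 4
stmt 2: y := y * z  -- replace 0 occurrence(s) of y with (y * z)
  => ( ( z + z ) + x ) == 4
stmt 1: x := x - y  -- replace 1 occurrence(s) of x with (x - y)
  => ( ( z + z ) + ( x - y ) ) == 4

Answer: ( ( z + z ) + ( x - y ) ) == 4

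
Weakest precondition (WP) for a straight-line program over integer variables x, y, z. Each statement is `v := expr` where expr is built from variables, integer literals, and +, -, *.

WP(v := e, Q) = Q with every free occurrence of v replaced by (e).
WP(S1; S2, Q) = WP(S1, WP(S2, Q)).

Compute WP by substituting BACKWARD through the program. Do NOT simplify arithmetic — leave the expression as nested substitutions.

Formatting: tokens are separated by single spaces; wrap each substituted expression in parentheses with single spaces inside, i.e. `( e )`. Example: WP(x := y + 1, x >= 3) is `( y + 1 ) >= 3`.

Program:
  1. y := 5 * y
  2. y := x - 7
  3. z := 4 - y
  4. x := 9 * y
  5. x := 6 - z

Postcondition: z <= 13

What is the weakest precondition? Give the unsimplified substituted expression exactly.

Answer: ( 4 - ( x - 7 ) ) <= 13

Derivation:
post: z <= 13
stmt 5: x := 6 - z  -- replace 0 occurrence(s) of x with (6 - z)
  => z <= 13
stmt 4: x := 9 * y  -- replace 0 occurrence(s) of x with (9 * y)
  => z <= 13
stmt 3: z := 4 - y  -- replace 1 occurrence(s) of z with (4 - y)
  => ( 4 - y ) <= 13
stmt 2: y := x - 7  -- replace 1 occurrence(s) of y with (x - 7)
  => ( 4 - ( x - 7 ) ) <= 13
stmt 1: y := 5 * y  -- replace 0 occurrence(s) of y with (5 * y)
  => ( 4 - ( x - 7 ) ) <= 13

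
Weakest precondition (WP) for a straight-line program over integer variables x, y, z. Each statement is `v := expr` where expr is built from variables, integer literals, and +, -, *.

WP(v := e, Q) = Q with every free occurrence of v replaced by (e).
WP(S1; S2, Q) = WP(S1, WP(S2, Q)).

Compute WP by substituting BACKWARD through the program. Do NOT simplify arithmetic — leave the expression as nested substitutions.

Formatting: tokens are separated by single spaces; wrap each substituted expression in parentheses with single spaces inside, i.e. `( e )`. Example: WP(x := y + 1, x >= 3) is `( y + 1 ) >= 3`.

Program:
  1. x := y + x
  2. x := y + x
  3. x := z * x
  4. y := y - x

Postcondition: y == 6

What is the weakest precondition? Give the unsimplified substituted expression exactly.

Answer: ( y - ( z * ( y + ( y + x ) ) ) ) == 6

Derivation:
post: y == 6
stmt 4: y := y - x  -- replace 1 occurrence(s) of y with (y - x)
  => ( y - x ) == 6
stmt 3: x := z * x  -- replace 1 occurrence(s) of x with (z * x)
  => ( y - ( z * x ) ) == 6
stmt 2: x := y + x  -- replace 1 occurrence(s) of x with (y + x)
  => ( y - ( z * ( y + x ) ) ) == 6
stmt 1: x := y + x  -- replace 1 occurrence(s) of x with (y + x)
  => ( y - ( z * ( y + ( y + x ) ) ) ) == 6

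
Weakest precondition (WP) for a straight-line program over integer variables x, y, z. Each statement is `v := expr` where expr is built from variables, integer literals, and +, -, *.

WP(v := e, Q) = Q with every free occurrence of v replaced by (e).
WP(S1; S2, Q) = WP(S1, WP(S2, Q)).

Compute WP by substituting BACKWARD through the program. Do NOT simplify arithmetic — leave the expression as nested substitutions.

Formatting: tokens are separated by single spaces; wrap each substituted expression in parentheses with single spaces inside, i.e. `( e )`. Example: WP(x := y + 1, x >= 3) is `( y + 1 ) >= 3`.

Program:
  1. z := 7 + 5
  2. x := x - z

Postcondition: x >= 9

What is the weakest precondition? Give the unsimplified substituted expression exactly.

post: x >= 9
stmt 2: x := x - z  -- replace 1 occurrence(s) of x with (x - z)
  => ( x - z ) >= 9
stmt 1: z := 7 + 5  -- replace 1 occurrence(s) of z with (7 + 5)
  => ( x - ( 7 + 5 ) ) >= 9

Answer: ( x - ( 7 + 5 ) ) >= 9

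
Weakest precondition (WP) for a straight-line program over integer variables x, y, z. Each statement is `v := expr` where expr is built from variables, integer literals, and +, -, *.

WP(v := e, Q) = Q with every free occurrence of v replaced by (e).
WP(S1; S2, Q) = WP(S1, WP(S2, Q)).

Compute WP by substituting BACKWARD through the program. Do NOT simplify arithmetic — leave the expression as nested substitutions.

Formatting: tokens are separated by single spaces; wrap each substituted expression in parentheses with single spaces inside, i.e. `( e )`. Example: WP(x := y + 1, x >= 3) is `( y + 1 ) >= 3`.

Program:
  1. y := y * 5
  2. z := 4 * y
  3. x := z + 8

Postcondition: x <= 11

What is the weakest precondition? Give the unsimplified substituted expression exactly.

Answer: ( ( 4 * ( y * 5 ) ) + 8 ) <= 11

Derivation:
post: x <= 11
stmt 3: x := z + 8  -- replace 1 occurrence(s) of x with (z + 8)
  => ( z + 8 ) <= 11
stmt 2: z := 4 * y  -- replace 1 occurrence(s) of z with (4 * y)
  => ( ( 4 * y ) + 8 ) <= 11
stmt 1: y := y * 5  -- replace 1 occurrence(s) of y with (y * 5)
  => ( ( 4 * ( y * 5 ) ) + 8 ) <= 11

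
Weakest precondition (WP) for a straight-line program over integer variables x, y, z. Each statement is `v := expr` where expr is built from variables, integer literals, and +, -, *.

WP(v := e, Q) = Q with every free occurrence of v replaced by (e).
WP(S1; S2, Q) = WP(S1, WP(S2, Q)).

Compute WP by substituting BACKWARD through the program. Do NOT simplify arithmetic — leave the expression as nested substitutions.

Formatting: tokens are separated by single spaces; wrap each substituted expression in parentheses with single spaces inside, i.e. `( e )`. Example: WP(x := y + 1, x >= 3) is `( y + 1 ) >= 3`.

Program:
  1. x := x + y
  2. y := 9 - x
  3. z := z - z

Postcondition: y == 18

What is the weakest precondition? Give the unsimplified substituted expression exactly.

post: y == 18
stmt 3: z := z - z  -- replace 0 occurrence(s) of z with (z - z)
  => y == 18
stmt 2: y := 9 - x  -- replace 1 occurrence(s) of y with (9 - x)
  => ( 9 - x ) == 18
stmt 1: x := x + y  -- replace 1 occurrence(s) of x with (x + y)
  => ( 9 - ( x + y ) ) == 18

Answer: ( 9 - ( x + y ) ) == 18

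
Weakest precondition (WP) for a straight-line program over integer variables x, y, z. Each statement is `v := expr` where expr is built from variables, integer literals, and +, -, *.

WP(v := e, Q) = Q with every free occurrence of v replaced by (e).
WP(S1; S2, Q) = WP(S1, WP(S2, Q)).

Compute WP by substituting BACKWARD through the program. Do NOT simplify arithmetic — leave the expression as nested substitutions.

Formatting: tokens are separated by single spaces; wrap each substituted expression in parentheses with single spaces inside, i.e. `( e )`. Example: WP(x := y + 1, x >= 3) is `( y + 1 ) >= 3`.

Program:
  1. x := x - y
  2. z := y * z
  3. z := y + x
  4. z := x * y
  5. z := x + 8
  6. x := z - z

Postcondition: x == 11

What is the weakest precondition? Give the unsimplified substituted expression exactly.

post: x == 11
stmt 6: x := z - z  -- replace 1 occurrence(s) of x with (z - z)
  => ( z - z ) == 11
stmt 5: z := x + 8  -- replace 2 occurrence(s) of z with (x + 8)
  => ( ( x + 8 ) - ( x + 8 ) ) == 11
stmt 4: z := x * y  -- replace 0 occurrence(s) of z with (x * y)
  => ( ( x + 8 ) - ( x + 8 ) ) == 11
stmt 3: z := y + x  -- replace 0 occurrence(s) of z with (y + x)
  => ( ( x + 8 ) - ( x + 8 ) ) == 11
stmt 2: z := y * z  -- replace 0 occurrence(s) of z with (y * z)
  => ( ( x + 8 ) - ( x + 8 ) ) == 11
stmt 1: x := x - y  -- replace 2 occurrence(s) of x with (x - y)
  => ( ( ( x - y ) + 8 ) - ( ( x - y ) + 8 ) ) == 11

Answer: ( ( ( x - y ) + 8 ) - ( ( x - y ) + 8 ) ) == 11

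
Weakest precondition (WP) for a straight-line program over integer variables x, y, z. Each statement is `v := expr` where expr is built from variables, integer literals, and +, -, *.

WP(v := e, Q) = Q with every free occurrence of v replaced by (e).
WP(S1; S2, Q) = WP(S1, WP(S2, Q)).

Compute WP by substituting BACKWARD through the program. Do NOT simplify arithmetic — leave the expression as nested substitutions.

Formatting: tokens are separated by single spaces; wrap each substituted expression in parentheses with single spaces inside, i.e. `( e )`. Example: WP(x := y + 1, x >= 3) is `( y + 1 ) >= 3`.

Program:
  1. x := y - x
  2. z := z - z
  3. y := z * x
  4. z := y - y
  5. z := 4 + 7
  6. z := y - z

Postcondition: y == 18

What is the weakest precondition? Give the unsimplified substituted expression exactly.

Answer: ( ( z - z ) * ( y - x ) ) == 18

Derivation:
post: y == 18
stmt 6: z := y - z  -- replace 0 occurrence(s) of z with (y - z)
  => y == 18
stmt 5: z := 4 + 7  -- replace 0 occurrence(s) of z with (4 + 7)
  => y == 18
stmt 4: z := y - y  -- replace 0 occurrence(s) of z with (y - y)
  => y == 18
stmt 3: y := z * x  -- replace 1 occurrence(s) of y with (z * x)
  => ( z * x ) == 18
stmt 2: z := z - z  -- replace 1 occurrence(s) of z with (z - z)
  => ( ( z - z ) * x ) == 18
stmt 1: x := y - x  -- replace 1 occurrence(s) of x with (y - x)
  => ( ( z - z ) * ( y - x ) ) == 18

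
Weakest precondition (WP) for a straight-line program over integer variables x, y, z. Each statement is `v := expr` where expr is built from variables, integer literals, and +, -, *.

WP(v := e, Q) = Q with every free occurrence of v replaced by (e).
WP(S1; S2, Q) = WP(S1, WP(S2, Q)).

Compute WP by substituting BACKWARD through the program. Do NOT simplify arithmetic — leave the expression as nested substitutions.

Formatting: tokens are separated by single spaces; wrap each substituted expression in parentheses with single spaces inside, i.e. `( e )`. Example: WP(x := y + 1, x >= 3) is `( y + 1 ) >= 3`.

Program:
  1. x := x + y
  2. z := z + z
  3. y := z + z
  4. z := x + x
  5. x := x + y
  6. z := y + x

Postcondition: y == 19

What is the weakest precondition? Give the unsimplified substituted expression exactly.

post: y == 19
stmt 6: z := y + x  -- replace 0 occurrence(s) of z with (y + x)
  => y == 19
stmt 5: x := x + y  -- replace 0 occurrence(s) of x with (x + y)
  => y == 19
stmt 4: z := x + x  -- replace 0 occurrence(s) of z with (x + x)
  => y == 19
stmt 3: y := z + z  -- replace 1 occurrence(s) of y with (z + z)
  => ( z + z ) == 19
stmt 2: z := z + z  -- replace 2 occurrence(s) of z with (z + z)
  => ( ( z + z ) + ( z + z ) ) == 19
stmt 1: x := x + y  -- replace 0 occurrence(s) of x with (x + y)
  => ( ( z + z ) + ( z + z ) ) == 19

Answer: ( ( z + z ) + ( z + z ) ) == 19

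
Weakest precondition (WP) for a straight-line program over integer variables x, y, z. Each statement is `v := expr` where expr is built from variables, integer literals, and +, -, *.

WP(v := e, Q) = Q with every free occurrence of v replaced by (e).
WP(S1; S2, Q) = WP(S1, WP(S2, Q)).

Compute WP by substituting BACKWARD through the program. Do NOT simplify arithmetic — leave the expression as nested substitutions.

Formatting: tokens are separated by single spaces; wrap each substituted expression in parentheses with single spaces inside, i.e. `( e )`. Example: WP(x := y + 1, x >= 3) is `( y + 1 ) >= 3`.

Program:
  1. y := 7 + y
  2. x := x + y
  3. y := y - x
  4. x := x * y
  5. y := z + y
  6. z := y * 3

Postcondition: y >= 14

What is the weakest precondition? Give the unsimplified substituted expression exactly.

post: y >= 14
stmt 6: z := y * 3  -- replace 0 occurrence(s) of z with (y * 3)
  => y >= 14
stmt 5: y := z + y  -- replace 1 occurrence(s) of y with (z + y)
  => ( z + y ) >= 14
stmt 4: x := x * y  -- replace 0 occurrence(s) of x with (x * y)
  => ( z + y ) >= 14
stmt 3: y := y - x  -- replace 1 occurrence(s) of y with (y - x)
  => ( z + ( y - x ) ) >= 14
stmt 2: x := x + y  -- replace 1 occurrence(s) of x with (x + y)
  => ( z + ( y - ( x + y ) ) ) >= 14
stmt 1: y := 7 + y  -- replace 2 occurrence(s) of y with (7 + y)
  => ( z + ( ( 7 + y ) - ( x + ( 7 + y ) ) ) ) >= 14

Answer: ( z + ( ( 7 + y ) - ( x + ( 7 + y ) ) ) ) >= 14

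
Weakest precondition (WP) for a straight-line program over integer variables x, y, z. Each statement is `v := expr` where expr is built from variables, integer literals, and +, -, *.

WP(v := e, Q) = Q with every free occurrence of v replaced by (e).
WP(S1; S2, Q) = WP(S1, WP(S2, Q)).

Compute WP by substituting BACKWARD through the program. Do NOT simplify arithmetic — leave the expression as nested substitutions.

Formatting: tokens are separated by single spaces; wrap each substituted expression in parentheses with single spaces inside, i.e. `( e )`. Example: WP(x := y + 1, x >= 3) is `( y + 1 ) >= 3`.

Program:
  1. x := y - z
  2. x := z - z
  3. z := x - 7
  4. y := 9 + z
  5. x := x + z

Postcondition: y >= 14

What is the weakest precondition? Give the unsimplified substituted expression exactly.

Answer: ( 9 + ( ( z - z ) - 7 ) ) >= 14

Derivation:
post: y >= 14
stmt 5: x := x + z  -- replace 0 occurrence(s) of x with (x + z)
  => y >= 14
stmt 4: y := 9 + z  -- replace 1 occurrence(s) of y with (9 + z)
  => ( 9 + z ) >= 14
stmt 3: z := x - 7  -- replace 1 occurrence(s) of z with (x - 7)
  => ( 9 + ( x - 7 ) ) >= 14
stmt 2: x := z - z  -- replace 1 occurrence(s) of x with (z - z)
  => ( 9 + ( ( z - z ) - 7 ) ) >= 14
stmt 1: x := y - z  -- replace 0 occurrence(s) of x with (y - z)
  => ( 9 + ( ( z - z ) - 7 ) ) >= 14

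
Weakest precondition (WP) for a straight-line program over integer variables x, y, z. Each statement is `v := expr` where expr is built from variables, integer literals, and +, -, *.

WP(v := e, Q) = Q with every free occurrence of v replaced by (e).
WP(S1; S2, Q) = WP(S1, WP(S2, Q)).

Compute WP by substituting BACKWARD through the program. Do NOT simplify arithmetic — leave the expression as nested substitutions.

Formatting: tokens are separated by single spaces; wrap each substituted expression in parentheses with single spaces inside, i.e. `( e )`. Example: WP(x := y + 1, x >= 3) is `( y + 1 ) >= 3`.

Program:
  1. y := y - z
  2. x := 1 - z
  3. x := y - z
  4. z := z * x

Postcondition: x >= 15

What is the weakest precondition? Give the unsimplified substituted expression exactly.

post: x >= 15
stmt 4: z := z * x  -- replace 0 occurrence(s) of z with (z * x)
  => x >= 15
stmt 3: x := y - z  -- replace 1 occurrence(s) of x with (y - z)
  => ( y - z ) >= 15
stmt 2: x := 1 - z  -- replace 0 occurrence(s) of x with (1 - z)
  => ( y - z ) >= 15
stmt 1: y := y - z  -- replace 1 occurrence(s) of y with (y - z)
  => ( ( y - z ) - z ) >= 15

Answer: ( ( y - z ) - z ) >= 15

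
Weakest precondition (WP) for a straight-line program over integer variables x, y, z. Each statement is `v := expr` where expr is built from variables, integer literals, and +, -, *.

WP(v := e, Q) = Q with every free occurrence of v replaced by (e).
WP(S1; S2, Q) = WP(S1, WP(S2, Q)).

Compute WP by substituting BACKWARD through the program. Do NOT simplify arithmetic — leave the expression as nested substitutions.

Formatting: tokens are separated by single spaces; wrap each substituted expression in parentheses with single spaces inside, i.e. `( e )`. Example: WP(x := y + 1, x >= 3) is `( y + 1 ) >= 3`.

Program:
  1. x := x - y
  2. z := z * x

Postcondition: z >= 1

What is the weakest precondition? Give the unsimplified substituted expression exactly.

Answer: ( z * ( x - y ) ) >= 1

Derivation:
post: z >= 1
stmt 2: z := z * x  -- replace 1 occurrence(s) of z with (z * x)
  => ( z * x ) >= 1
stmt 1: x := x - y  -- replace 1 occurrence(s) of x with (x - y)
  => ( z * ( x - y ) ) >= 1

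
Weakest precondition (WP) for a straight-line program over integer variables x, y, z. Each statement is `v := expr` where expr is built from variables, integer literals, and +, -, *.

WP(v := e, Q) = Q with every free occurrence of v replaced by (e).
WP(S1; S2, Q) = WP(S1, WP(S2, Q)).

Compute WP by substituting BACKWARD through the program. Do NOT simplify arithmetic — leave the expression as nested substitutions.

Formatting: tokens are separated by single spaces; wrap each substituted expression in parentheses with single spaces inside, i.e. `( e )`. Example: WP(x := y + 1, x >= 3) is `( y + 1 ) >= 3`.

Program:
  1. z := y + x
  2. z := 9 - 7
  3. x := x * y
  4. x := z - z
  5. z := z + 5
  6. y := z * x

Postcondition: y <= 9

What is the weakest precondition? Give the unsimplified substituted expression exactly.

Answer: ( ( ( 9 - 7 ) + 5 ) * ( ( 9 - 7 ) - ( 9 - 7 ) ) ) <= 9

Derivation:
post: y <= 9
stmt 6: y := z * x  -- replace 1 occurrence(s) of y with (z * x)
  => ( z * x ) <= 9
stmt 5: z := z + 5  -- replace 1 occurrence(s) of z with (z + 5)
  => ( ( z + 5 ) * x ) <= 9
stmt 4: x := z - z  -- replace 1 occurrence(s) of x with (z - z)
  => ( ( z + 5 ) * ( z - z ) ) <= 9
stmt 3: x := x * y  -- replace 0 occurrence(s) of x with (x * y)
  => ( ( z + 5 ) * ( z - z ) ) <= 9
stmt 2: z := 9 - 7  -- replace 3 occurrence(s) of z with (9 - 7)
  => ( ( ( 9 - 7 ) + 5 ) * ( ( 9 - 7 ) - ( 9 - 7 ) ) ) <= 9
stmt 1: z := y + x  -- replace 0 occurrence(s) of z with (y + x)
  => ( ( ( 9 - 7 ) + 5 ) * ( ( 9 - 7 ) - ( 9 - 7 ) ) ) <= 9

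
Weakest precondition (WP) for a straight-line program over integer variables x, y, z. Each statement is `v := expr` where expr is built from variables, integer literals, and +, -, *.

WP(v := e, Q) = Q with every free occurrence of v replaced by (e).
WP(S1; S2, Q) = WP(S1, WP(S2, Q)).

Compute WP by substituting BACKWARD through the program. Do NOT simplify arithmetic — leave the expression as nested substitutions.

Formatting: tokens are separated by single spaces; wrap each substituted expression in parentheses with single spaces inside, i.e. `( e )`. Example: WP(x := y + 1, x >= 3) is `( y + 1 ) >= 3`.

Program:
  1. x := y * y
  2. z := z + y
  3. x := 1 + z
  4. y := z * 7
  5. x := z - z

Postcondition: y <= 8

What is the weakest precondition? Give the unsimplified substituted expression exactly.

Answer: ( ( z + y ) * 7 ) <= 8

Derivation:
post: y <= 8
stmt 5: x := z - z  -- replace 0 occurrence(s) of x with (z - z)
  => y <= 8
stmt 4: y := z * 7  -- replace 1 occurrence(s) of y with (z * 7)
  => ( z * 7 ) <= 8
stmt 3: x := 1 + z  -- replace 0 occurrence(s) of x with (1 + z)
  => ( z * 7 ) <= 8
stmt 2: z := z + y  -- replace 1 occurrence(s) of z with (z + y)
  => ( ( z + y ) * 7 ) <= 8
stmt 1: x := y * y  -- replace 0 occurrence(s) of x with (y * y)
  => ( ( z + y ) * 7 ) <= 8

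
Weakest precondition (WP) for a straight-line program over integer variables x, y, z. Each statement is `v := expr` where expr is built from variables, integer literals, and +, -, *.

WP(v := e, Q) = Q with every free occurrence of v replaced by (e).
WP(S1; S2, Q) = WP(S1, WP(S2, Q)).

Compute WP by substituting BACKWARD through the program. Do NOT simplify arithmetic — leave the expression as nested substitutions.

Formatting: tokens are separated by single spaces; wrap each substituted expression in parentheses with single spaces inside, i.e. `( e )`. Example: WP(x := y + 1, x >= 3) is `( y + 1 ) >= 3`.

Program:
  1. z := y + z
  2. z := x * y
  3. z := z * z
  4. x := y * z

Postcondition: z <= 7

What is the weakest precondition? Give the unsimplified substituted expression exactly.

post: z <= 7
stmt 4: x := y * z  -- replace 0 occurrence(s) of x with (y * z)
  => z <= 7
stmt 3: z := z * z  -- replace 1 occurrence(s) of z with (z * z)
  => ( z * z ) <= 7
stmt 2: z := x * y  -- replace 2 occurrence(s) of z with (x * y)
  => ( ( x * y ) * ( x * y ) ) <= 7
stmt 1: z := y + z  -- replace 0 occurrence(s) of z with (y + z)
  => ( ( x * y ) * ( x * y ) ) <= 7

Answer: ( ( x * y ) * ( x * y ) ) <= 7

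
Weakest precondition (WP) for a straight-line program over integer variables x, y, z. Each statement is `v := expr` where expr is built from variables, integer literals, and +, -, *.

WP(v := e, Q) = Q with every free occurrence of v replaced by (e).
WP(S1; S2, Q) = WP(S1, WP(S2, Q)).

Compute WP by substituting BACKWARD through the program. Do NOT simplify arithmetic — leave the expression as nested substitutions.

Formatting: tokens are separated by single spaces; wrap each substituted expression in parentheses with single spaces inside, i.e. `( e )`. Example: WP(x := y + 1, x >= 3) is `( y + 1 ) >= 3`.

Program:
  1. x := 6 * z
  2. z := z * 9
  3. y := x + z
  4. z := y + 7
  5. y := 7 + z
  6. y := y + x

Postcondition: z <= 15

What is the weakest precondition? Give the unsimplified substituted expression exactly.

Answer: ( ( ( 6 * z ) + ( z * 9 ) ) + 7 ) <= 15

Derivation:
post: z <= 15
stmt 6: y := y + x  -- replace 0 occurrence(s) of y with (y + x)
  => z <= 15
stmt 5: y := 7 + z  -- replace 0 occurrence(s) of y with (7 + z)
  => z <= 15
stmt 4: z := y + 7  -- replace 1 occurrence(s) of z with (y + 7)
  => ( y + 7 ) <= 15
stmt 3: y := x + z  -- replace 1 occurrence(s) of y with (x + z)
  => ( ( x + z ) + 7 ) <= 15
stmt 2: z := z * 9  -- replace 1 occurrence(s) of z with (z * 9)
  => ( ( x + ( z * 9 ) ) + 7 ) <= 15
stmt 1: x := 6 * z  -- replace 1 occurrence(s) of x with (6 * z)
  => ( ( ( 6 * z ) + ( z * 9 ) ) + 7 ) <= 15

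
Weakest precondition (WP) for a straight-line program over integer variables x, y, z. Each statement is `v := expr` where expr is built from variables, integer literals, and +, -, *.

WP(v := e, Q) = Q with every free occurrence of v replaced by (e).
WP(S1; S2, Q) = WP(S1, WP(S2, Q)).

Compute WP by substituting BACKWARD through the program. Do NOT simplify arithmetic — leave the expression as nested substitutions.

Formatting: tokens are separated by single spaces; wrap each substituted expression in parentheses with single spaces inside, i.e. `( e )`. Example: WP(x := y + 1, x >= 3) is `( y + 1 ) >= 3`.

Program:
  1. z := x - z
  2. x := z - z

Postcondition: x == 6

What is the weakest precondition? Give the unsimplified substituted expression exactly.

post: x == 6
stmt 2: x := z - z  -- replace 1 occurrence(s) of x with (z - z)
  => ( z - z ) == 6
stmt 1: z := x - z  -- replace 2 occurrence(s) of z with (x - z)
  => ( ( x - z ) - ( x - z ) ) == 6

Answer: ( ( x - z ) - ( x - z ) ) == 6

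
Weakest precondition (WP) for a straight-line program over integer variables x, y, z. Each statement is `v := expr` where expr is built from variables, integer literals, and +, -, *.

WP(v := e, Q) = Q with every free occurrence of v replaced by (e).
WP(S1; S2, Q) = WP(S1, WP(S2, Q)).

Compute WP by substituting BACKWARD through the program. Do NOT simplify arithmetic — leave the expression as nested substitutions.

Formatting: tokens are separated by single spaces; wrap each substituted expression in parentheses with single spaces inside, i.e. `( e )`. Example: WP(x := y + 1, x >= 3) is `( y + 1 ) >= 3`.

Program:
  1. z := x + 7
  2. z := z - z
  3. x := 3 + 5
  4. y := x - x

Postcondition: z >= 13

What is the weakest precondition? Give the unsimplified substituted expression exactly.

post: z >= 13
stmt 4: y := x - x  -- replace 0 occurrence(s) of y with (x - x)
  => z >= 13
stmt 3: x := 3 + 5  -- replace 0 occurrence(s) of x with (3 + 5)
  => z >= 13
stmt 2: z := z - z  -- replace 1 occurrence(s) of z with (z - z)
  => ( z - z ) >= 13
stmt 1: z := x + 7  -- replace 2 occurrence(s) of z with (x + 7)
  => ( ( x + 7 ) - ( x + 7 ) ) >= 13

Answer: ( ( x + 7 ) - ( x + 7 ) ) >= 13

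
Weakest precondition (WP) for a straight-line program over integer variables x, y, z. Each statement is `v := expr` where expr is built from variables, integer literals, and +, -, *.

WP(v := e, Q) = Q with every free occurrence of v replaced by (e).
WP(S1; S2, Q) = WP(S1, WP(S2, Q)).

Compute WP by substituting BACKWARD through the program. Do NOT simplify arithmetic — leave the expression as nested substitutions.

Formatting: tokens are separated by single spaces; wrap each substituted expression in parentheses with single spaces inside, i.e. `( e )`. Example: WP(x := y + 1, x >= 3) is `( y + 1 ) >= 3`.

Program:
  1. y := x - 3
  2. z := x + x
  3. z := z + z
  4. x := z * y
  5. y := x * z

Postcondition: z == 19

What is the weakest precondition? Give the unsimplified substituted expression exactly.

post: z == 19
stmt 5: y := x * z  -- replace 0 occurrence(s) of y with (x * z)
  => z == 19
stmt 4: x := z * y  -- replace 0 occurrence(s) of x with (z * y)
  => z == 19
stmt 3: z := z + z  -- replace 1 occurrence(s) of z with (z + z)
  => ( z + z ) == 19
stmt 2: z := x + x  -- replace 2 occurrence(s) of z with (x + x)
  => ( ( x + x ) + ( x + x ) ) == 19
stmt 1: y := x - 3  -- replace 0 occurrence(s) of y with (x - 3)
  => ( ( x + x ) + ( x + x ) ) == 19

Answer: ( ( x + x ) + ( x + x ) ) == 19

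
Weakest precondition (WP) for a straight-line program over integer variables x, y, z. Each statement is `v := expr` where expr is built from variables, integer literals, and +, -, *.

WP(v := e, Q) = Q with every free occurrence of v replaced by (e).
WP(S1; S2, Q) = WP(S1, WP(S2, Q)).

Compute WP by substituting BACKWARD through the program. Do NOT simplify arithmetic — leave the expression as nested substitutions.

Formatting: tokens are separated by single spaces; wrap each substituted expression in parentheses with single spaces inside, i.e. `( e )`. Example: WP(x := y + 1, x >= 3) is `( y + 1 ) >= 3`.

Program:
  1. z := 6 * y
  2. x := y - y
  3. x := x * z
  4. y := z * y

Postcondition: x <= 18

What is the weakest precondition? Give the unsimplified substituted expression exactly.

Answer: ( ( y - y ) * ( 6 * y ) ) <= 18

Derivation:
post: x <= 18
stmt 4: y := z * y  -- replace 0 occurrence(s) of y with (z * y)
  => x <= 18
stmt 3: x := x * z  -- replace 1 occurrence(s) of x with (x * z)
  => ( x * z ) <= 18
stmt 2: x := y - y  -- replace 1 occurrence(s) of x with (y - y)
  => ( ( y - y ) * z ) <= 18
stmt 1: z := 6 * y  -- replace 1 occurrence(s) of z with (6 * y)
  => ( ( y - y ) * ( 6 * y ) ) <= 18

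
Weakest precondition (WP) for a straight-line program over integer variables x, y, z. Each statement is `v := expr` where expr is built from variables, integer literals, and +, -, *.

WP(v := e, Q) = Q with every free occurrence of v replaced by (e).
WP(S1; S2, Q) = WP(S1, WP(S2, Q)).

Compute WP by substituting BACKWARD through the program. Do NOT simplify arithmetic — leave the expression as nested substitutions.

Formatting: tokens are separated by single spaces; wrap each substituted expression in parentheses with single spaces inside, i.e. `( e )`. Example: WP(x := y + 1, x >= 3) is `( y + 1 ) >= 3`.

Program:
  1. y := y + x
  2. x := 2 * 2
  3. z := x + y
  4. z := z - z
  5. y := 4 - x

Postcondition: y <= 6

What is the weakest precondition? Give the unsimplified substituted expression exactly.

post: y <= 6
stmt 5: y := 4 - x  -- replace 1 occurrence(s) of y with (4 - x)
  => ( 4 - x ) <= 6
stmt 4: z := z - z  -- replace 0 occurrence(s) of z with (z - z)
  => ( 4 - x ) <= 6
stmt 3: z := x + y  -- replace 0 occurrence(s) of z with (x + y)
  => ( 4 - x ) <= 6
stmt 2: x := 2 * 2  -- replace 1 occurrence(s) of x with (2 * 2)
  => ( 4 - ( 2 * 2 ) ) <= 6
stmt 1: y := y + x  -- replace 0 occurrence(s) of y with (y + x)
  => ( 4 - ( 2 * 2 ) ) <= 6

Answer: ( 4 - ( 2 * 2 ) ) <= 6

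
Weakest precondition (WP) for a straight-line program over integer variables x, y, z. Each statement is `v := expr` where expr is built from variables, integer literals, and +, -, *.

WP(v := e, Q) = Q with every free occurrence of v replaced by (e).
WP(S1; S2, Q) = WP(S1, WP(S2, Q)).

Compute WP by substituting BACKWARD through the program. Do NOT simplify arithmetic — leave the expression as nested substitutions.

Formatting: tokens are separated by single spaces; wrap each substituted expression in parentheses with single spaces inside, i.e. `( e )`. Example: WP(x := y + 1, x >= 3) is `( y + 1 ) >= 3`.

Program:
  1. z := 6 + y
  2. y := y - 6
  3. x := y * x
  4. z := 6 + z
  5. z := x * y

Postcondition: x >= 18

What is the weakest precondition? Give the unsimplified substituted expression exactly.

Answer: ( ( y - 6 ) * x ) >= 18

Derivation:
post: x >= 18
stmt 5: z := x * y  -- replace 0 occurrence(s) of z with (x * y)
  => x >= 18
stmt 4: z := 6 + z  -- replace 0 occurrence(s) of z with (6 + z)
  => x >= 18
stmt 3: x := y * x  -- replace 1 occurrence(s) of x with (y * x)
  => ( y * x ) >= 18
stmt 2: y := y - 6  -- replace 1 occurrence(s) of y with (y - 6)
  => ( ( y - 6 ) * x ) >= 18
stmt 1: z := 6 + y  -- replace 0 occurrence(s) of z with (6 + y)
  => ( ( y - 6 ) * x ) >= 18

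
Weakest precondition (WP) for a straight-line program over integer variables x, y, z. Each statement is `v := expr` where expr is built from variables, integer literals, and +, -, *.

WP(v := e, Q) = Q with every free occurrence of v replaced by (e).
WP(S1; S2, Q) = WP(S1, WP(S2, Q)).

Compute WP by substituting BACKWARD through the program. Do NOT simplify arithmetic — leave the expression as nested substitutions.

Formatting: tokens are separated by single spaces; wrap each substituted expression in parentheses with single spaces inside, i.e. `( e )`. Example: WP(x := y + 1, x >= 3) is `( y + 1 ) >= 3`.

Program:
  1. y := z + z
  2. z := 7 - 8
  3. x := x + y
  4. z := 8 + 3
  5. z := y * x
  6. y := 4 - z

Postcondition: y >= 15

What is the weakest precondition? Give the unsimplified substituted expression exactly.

post: y >= 15
stmt 6: y := 4 - z  -- replace 1 occurrence(s) of y with (4 - z)
  => ( 4 - z ) >= 15
stmt 5: z := y * x  -- replace 1 occurrence(s) of z with (y * x)
  => ( 4 - ( y * x ) ) >= 15
stmt 4: z := 8 + 3  -- replace 0 occurrence(s) of z with (8 + 3)
  => ( 4 - ( y * x ) ) >= 15
stmt 3: x := x + y  -- replace 1 occurrence(s) of x with (x + y)
  => ( 4 - ( y * ( x + y ) ) ) >= 15
stmt 2: z := 7 - 8  -- replace 0 occurrence(s) of z with (7 - 8)
  => ( 4 - ( y * ( x + y ) ) ) >= 15
stmt 1: y := z + z  -- replace 2 occurrence(s) of y with (z + z)
  => ( 4 - ( ( z + z ) * ( x + ( z + z ) ) ) ) >= 15

Answer: ( 4 - ( ( z + z ) * ( x + ( z + z ) ) ) ) >= 15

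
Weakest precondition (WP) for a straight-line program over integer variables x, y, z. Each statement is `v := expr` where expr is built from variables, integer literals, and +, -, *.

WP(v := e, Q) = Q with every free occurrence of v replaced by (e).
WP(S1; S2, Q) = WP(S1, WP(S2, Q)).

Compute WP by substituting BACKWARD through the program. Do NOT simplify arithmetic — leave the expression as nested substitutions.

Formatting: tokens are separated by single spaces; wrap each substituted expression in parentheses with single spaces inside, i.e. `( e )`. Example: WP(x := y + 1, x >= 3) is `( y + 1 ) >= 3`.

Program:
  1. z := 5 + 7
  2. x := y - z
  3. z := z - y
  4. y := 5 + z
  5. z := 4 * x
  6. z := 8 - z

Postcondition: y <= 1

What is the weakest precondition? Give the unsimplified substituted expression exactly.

Answer: ( 5 + ( ( 5 + 7 ) - y ) ) <= 1

Derivation:
post: y <= 1
stmt 6: z := 8 - z  -- replace 0 occurrence(s) of z with (8 - z)
  => y <= 1
stmt 5: z := 4 * x  -- replace 0 occurrence(s) of z with (4 * x)
  => y <= 1
stmt 4: y := 5 + z  -- replace 1 occurrence(s) of y with (5 + z)
  => ( 5 + z ) <= 1
stmt 3: z := z - y  -- replace 1 occurrence(s) of z with (z - y)
  => ( 5 + ( z - y ) ) <= 1
stmt 2: x := y - z  -- replace 0 occurrence(s) of x with (y - z)
  => ( 5 + ( z - y ) ) <= 1
stmt 1: z := 5 + 7  -- replace 1 occurrence(s) of z with (5 + 7)
  => ( 5 + ( ( 5 + 7 ) - y ) ) <= 1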